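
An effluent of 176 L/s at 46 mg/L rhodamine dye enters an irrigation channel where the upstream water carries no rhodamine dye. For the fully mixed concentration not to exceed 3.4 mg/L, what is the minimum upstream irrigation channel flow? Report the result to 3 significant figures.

2210 L/s

Set C_mix = 3.4: (Q·0 + 176.0·46.00) / (Q + 176.0) = 3.4
→ Q = 176.0·(46.00 − 3.4)/(3.4 − 0) = 2205 L/s.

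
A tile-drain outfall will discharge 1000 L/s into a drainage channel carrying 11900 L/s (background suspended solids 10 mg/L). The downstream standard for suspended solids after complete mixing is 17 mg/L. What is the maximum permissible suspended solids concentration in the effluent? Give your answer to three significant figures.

100 mg/L

At the limit, (Qr·Cr + Qe·Cₑ)/(Qr + Qe) = 17:
Cₑ = (12900·17 − 11900·10.00) / 1000 = 100.3 mg/L.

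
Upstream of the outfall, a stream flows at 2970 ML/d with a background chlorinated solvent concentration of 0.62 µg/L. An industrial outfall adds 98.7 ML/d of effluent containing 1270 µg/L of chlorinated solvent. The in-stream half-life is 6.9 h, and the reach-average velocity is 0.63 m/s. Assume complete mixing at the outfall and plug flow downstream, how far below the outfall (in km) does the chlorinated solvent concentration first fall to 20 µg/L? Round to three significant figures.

Flow-weighted average: C = (2970·0.6200 + 98.70·1270) / 3069 = 127200/3069 = 41.45 µg/L.
Half-life 6.9 h → k = ln 2 / 6.9 = 0.1005 h⁻¹ = 2.411 d⁻¹.
Set 41.45·exp(−k·t) = 20 → t = ln(41.45/20)/k = 26110 s = 7.254 h.
Distance = v·t = 0.63·26110 = 16450 m = 16.45 km.

16.5 km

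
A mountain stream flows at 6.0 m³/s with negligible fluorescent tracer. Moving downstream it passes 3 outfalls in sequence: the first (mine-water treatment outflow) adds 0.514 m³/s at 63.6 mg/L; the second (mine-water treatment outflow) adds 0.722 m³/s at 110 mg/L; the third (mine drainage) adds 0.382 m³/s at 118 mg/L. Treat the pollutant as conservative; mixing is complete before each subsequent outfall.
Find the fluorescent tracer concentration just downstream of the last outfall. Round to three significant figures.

Below outfall 1: Q → 6.514 m³/s, C = (6.000·0 + 0.5140·63.60)/6.514 = 5.018 mg/L.
Below outfall 2: Q → 7.236 m³/s, C = (6.514·5.018 + 0.7220·110.0)/7.236 = 15.49 mg/L.
Below outfall 3: Q → 7.618 m³/s, C = (7.236·15.49 + 0.3820·118.0)/7.618 = 20.63 mg/L.

20.6 mg/L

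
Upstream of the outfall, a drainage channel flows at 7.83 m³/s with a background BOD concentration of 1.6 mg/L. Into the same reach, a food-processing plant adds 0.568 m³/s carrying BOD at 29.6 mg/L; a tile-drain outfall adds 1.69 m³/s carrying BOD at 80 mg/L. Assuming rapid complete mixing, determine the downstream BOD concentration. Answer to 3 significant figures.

Flow-weighted average: C = (7.830·1.600 + 0.5680·29.60 + 1.690·80.00) / 10.09 = 164.5/10.09 = 16.31 mg/L.

16.3 mg/L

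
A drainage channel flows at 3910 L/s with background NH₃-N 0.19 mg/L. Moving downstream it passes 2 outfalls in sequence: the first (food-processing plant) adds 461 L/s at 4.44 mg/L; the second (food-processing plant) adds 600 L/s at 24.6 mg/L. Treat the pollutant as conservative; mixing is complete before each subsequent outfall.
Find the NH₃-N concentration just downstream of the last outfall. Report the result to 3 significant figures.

Outfall 1: combined Q = 4371 L/s; C = (3910·0.1900 + 461.0·4.440)/4371 = 0.6382 mg/L.
Outfall 2: combined Q = 4971 L/s; C = (4371·0.6382 + 600.0·24.60)/4971 = 3.530 mg/L.

3.53 mg/L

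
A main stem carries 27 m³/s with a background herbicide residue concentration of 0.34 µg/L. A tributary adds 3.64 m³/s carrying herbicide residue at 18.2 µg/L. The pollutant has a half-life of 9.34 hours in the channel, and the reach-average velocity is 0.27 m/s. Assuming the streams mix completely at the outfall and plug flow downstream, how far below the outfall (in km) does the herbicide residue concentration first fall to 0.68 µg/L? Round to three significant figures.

Mixed concentration C = ΣQC/ΣQ = (27.00·0.3400 + 3.640·18.20) / 30.64 = 75.43/30.64 = 2.462 µg/L.
Half-life 9.34 h → k = ln 2 / 9.34 = 0.07421 h⁻¹ = 1.781 d⁻¹.
Set 2.462·exp(−k·t) = 0.68 → t = ln(2.462/0.68)/k = 62410 s = 17.34 h.
Distance = v·t = 0.27·62410 = 16850 m = 16.85 km.

16.9 km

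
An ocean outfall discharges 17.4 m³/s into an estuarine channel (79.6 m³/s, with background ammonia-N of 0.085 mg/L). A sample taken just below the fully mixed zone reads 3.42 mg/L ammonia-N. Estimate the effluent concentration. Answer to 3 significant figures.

18.7 mg/L

Mass balance: 79.60·0.08500 + 17.40·Cₑ = 97.00·3.420
→ Cₑ = (97.00·3.420 − 79.60·0.08500) / 17.40 = 18.68 mg/L.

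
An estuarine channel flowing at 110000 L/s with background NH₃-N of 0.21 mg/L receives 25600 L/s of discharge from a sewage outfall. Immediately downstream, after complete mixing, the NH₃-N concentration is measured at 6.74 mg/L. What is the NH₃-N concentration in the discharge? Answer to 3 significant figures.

34.8 mg/L

Mass balance: 110000·0.2100 + 25600·Cₑ = 135600·6.740
→ Cₑ = (135600·6.740 − 110000·0.2100) / 25600 = 34.80 mg/L.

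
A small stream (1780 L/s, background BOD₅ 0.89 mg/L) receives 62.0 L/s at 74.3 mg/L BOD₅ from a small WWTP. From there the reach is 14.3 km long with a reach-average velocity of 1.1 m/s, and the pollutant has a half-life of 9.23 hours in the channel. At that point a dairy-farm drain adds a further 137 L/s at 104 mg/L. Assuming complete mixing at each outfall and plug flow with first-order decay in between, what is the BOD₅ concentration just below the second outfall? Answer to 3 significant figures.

9.58 mg/L

Mass balance: C = (1780·0.8900 + 62.00·74.30) / 1842 = 6191/1842 = 3.361 mg/L; combined flow 1842 L/s.
Travel time t = 14.3·1000 / 1.1 = 13000 s = 3.611 h.
Half-life 9.23 h → k = ln 2 / 9.23 = 0.07510 h⁻¹ = 1.802 d⁻¹.
After decay, C = 3.361 × e^(−kt) = 3.361 × 0.7625 = 2.563 mg/L.
Second outfall: C = (1842·2.563 + 137.0·104.0)/1979 = 9.585 mg/L.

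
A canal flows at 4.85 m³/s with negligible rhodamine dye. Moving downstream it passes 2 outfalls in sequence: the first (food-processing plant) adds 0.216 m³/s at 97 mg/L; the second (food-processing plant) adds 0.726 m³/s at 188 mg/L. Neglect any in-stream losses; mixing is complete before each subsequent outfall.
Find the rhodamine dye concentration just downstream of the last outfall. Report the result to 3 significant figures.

Below outfall 1: Q → 5.066 m³/s, C = (4.850·0 + 0.2160·97.00)/5.066 = 4.136 mg/L.
Below outfall 2: Q → 5.792 m³/s, C = (5.066·4.136 + 0.7260·188.0)/5.792 = 27.18 mg/L.

27.2 mg/L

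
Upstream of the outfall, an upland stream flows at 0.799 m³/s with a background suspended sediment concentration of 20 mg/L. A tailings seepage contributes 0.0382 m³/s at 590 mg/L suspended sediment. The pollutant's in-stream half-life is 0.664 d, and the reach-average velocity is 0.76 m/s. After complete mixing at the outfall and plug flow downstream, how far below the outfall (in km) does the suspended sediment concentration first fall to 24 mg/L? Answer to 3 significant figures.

Flow-weighted average: C = (0.7990·20.00 + 0.03820·590.0) / 0.8372 = 38.52/0.8372 = 46.01 mg/L.
Half-life 0.664 d → k = ln 2 / 0.664 = 1.044 d⁻¹.
Set 46.01·exp(−k·t) = 24 → t = ln(46.01/24)/k = 53860 s = 14.96 h.
Distance = v·t = 0.76·53860 = 40930 m = 40.93 km.

40.9 km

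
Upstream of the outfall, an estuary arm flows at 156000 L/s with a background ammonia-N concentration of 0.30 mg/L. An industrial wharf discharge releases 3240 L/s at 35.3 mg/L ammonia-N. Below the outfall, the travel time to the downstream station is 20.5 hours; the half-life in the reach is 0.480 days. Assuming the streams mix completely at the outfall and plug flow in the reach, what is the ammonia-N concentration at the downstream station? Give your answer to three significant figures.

Mass balance: C = (156000·0.3000 + 3240·35.30) / 159200 = 161200/159200 = 1.012 mg/L.
Half-life 0.480 d → k = ln 2 / 0.480 = 1.444 d⁻¹.
Applying C = C₀e^(−kt): 1.012 × 0.2913 = 0.2948 mg/L.

0.295 mg/L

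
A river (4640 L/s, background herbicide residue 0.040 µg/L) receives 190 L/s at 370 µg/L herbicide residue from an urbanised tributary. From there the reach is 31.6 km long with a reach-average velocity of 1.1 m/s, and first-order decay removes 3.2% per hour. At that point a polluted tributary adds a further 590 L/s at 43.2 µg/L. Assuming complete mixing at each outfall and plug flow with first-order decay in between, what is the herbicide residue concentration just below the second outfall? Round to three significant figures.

After mixing, C = (4640·0.04000 + 190.0·370.0) / 4830 = 70490/4830 = 14.59 µg/L; combined flow 4830 L/s.
Travel time t = 31.6·1000 / 1.1 = 28730 s = 7.980 h.
3.2%/h lost → k = −ln(1 − 0.032) = 0.03252 h⁻¹.
Decay over the reach: 14.59·exp(−kt) = 14.59·0.7714 = 11.26 µg/L.
Second outfall: C = (4830·11.26 + 590.0·43.20)/5420 = 14.73 µg/L.

14.7 µg/L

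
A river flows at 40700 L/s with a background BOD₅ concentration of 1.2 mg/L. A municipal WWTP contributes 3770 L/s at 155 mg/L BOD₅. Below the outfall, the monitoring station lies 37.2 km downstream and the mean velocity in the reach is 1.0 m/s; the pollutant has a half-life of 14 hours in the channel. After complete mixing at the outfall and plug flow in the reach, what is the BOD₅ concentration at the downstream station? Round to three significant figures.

Flow-weighted average: C = (40700·1.200 + 3770·155.0) / 44470 = 633200/44470 = 14.24 mg/L.
Travel time t = 37.2·1000 / 1.0 = 37200 s = 10.33 h.
Half-life 14 h → k = ln 2 / 14 = 0.04951 h⁻¹ = 1.188 d⁻¹.
After decay, C = 14.24 × e^(−kt) = 14.24 × 0.5995 = 8.536 mg/L.

8.54 mg/L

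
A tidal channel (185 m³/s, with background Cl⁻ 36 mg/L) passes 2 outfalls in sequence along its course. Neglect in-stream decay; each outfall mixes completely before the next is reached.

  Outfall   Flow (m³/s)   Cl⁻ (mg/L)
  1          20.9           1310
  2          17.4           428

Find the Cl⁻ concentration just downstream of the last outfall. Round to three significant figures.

After outfall 1: Q = 185.0 + 20.90 = 205.9 m³/s; C = (185.0·36.00 + 20.90·1310)/205.9 = 165.3 mg/L.
After outfall 2: Q = 205.9 + 17.40 = 223.3 m³/s; C = (205.9·165.3 + 17.40·428.0)/223.3 = 185.8 mg/L.

186 mg/L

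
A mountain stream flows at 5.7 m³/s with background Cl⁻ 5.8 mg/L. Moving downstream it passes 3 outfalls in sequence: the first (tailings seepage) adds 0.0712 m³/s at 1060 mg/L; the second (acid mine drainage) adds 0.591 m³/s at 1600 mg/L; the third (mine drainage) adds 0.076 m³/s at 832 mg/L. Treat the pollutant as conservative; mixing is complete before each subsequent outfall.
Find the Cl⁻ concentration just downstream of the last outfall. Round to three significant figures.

174 mg/L

Below outfall 1: Q → 5.771 m³/s, C = (5.700·5.800 + 0.07120·1060)/5.771 = 18.81 mg/L.
Below outfall 2: Q → 6.362 m³/s, C = (5.771·18.81 + 0.5910·1600)/6.362 = 165.7 mg/L.
Below outfall 3: Q → 6.438 m³/s, C = (6.362·165.7 + 0.07600·832.0)/6.438 = 173.6 mg/L.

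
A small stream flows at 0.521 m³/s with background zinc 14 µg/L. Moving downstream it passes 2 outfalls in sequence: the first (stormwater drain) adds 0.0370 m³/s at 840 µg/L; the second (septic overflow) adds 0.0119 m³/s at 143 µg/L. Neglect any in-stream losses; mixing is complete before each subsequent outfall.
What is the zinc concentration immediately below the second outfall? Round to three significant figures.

Below outfall 1: Q → 0.5580 m³/s, C = (0.5210·14.00 + 0.03700·840.0)/0.5580 = 68.77 µg/L.
Below outfall 2: Q → 0.5699 m³/s, C = (0.5580·68.77 + 0.01190·143.0)/0.5699 = 70.32 µg/L.

70.3 µg/L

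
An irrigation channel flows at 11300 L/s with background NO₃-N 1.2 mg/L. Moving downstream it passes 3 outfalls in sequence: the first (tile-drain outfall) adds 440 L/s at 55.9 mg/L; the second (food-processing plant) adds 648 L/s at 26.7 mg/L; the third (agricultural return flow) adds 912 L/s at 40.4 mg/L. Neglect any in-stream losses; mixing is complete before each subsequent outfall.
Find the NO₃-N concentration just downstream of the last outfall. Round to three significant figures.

6.94 mg/L

Outfall 1: combined Q = 11740 L/s; C = (11300·1.200 + 440.0·55.90)/11740 = 3.250 mg/L.
Outfall 2: combined Q = 12390 L/s; C = (11740·3.250 + 648.0·26.70)/12390 = 4.477 mg/L.
Outfall 3: combined Q = 13300 L/s; C = (12390·4.477 + 912.0·40.40)/13300 = 6.940 mg/L.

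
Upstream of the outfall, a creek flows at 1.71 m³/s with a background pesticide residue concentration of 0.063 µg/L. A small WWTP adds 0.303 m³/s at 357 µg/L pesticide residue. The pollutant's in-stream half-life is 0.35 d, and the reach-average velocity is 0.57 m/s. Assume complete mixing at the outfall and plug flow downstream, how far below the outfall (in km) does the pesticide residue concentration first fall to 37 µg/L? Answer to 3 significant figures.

9.30 km

Flow-weighted average: C = (1.710·0.06300 + 0.3030·357.0) / 2.013 = 108.3/2.013 = 53.79 µg/L.
Half-life 0.35 d → k = ln 2 / 0.35 = 1.980 d⁻¹.
Set 53.79·exp(−k·t) = 37 → t = ln(53.79/37)/k = 16320 s = 4.534 h.
Distance = v·t = 0.57·16320 = 9305 m = 9.305 km.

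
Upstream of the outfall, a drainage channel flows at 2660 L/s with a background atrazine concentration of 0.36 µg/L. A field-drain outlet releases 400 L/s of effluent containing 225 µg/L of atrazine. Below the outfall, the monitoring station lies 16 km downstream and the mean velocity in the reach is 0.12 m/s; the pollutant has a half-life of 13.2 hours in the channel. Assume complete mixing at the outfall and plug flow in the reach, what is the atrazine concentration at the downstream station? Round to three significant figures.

Mass balance: C = (2660·0.3600 + 400.0·225.0) / 3060 = 90960/3060 = 29.72 µg/L.
Travel time t = 16·1000 / 0.12 = 133300 s = 37.04 h.
Half-life 13.2 h → k = ln 2 / 13.2 = 0.05251 h⁻¹ = 1.260 d⁻¹.
After decay, C = 29.72 × e^(−kt) = 29.72 × 0.1430 = 4.251 µg/L.

4.25 µg/L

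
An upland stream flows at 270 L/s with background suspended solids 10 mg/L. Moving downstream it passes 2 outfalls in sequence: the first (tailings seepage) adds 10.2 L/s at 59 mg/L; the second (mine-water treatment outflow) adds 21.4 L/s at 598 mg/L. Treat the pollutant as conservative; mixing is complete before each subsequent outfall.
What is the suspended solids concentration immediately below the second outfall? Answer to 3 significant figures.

Outfall 1: combined Q = 280.2 L/s; C = (270.0·10.00 + 10.20·59.00)/280.2 = 11.78 mg/L.
Outfall 2: combined Q = 301.6 L/s; C = (280.2·11.78 + 21.40·598.0)/301.6 = 53.38 mg/L.

53.4 mg/L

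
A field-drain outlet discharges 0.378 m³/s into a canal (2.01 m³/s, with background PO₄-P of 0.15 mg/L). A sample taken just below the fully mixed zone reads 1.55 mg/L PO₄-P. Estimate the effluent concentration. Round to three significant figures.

Mass balance: 2.010·0.1500 + 0.3780·Cₑ = 2.388·1.550
→ Cₑ = (2.388·1.550 − 2.010·0.1500) / 0.3780 = 8.994 mg/L.

8.99 mg/L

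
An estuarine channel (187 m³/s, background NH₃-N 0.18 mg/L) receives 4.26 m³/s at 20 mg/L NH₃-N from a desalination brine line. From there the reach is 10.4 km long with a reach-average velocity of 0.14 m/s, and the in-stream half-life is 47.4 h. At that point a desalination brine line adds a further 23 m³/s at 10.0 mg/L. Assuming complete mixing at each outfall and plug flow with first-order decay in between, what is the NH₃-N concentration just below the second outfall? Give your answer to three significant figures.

Conservation of mass: C = (187.0·0.1800 + 4.260·20.00) / 191.3 = 118.9/191.3 = 0.6215 mg/L; combined flow 191.3 m³/s.
Travel time t = 10.4·1000 / 0.14 = 74290 s = 20.63 h.
Half-life 47.4 h → k = ln 2 / 47.4 = 0.01462 h⁻¹ = 0.3510 d⁻¹.
Decay over the reach: 0.6215·exp(−kt) = 0.6215·0.7395 = 0.4596 mg/L.
At the second outfall, C = (191.3·0.4596 + 23.00·10.00) / (191.3 + 23.00) = 1.484 mg/L.

1.48 mg/L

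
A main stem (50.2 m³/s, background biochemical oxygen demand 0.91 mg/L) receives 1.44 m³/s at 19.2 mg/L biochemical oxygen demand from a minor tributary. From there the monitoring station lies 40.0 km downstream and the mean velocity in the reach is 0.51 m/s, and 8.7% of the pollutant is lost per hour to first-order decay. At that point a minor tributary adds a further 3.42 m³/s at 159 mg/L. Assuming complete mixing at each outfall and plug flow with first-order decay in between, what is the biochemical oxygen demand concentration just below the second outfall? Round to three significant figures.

10.1 mg/L

After mixing, C = (50.20·0.9100 + 1.440·19.20) / 51.64 = 73.33/51.64 = 1.420 mg/L; combined flow 51.64 m³/s.
Travel time t = 40.0·1000 / 0.51 = 78430 s = 21.79 h.
8.7%/h lost → k = −ln(1 − 0.087) = 0.09102 h⁻¹.
First-order decay: C = 1.420·exp(−k·t) = 1.420·0.1377 = 0.1955 mg/L.
Second outfall: C = (51.64·0.1955 + 3.420·159.0)/55.06 = 10.06 mg/L.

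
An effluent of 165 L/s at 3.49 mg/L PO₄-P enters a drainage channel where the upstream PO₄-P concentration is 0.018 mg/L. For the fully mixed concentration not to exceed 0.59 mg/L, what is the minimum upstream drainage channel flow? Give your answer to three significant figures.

837 L/s

Set C_mix = 0.59: (Q·0.01800 + 165.0·3.490) / (Q + 165.0) = 0.59
→ Q = 165.0·(3.490 − 0.59)/(0.59 − 0.01800) = 836.5 L/s.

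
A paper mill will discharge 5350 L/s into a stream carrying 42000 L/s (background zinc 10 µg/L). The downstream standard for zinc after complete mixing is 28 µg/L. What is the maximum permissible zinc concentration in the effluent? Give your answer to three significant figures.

169 µg/L

At the limit, (Qr·Cr + Qe·Cₑ)/(Qr + Qe) = 28:
Cₑ = (47350·28 − 42000·10.00) / 5350 = 169.3 µg/L.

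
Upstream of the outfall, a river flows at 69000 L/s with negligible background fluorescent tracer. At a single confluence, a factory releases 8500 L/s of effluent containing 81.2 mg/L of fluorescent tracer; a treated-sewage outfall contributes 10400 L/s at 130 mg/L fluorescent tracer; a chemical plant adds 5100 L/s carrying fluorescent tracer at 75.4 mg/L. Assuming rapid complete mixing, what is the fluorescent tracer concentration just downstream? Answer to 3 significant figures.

26.1 mg/L

After mixing, C = (69000·0 + 8500·81.20 + 10400·130.0 + 5100·75.40) / 93000 = 2427000/93000 = 26.09 mg/L.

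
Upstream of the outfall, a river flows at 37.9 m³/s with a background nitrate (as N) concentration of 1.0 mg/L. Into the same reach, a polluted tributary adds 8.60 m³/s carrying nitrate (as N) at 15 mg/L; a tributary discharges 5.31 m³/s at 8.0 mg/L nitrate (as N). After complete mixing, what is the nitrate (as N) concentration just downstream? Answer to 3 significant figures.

Conservation of mass: C = (37.90·1.000 + 8.600·15.00 + 5.310·8.000) / 51.81 = 209.4/51.81 = 4.041 mg/L.

4.04 mg/L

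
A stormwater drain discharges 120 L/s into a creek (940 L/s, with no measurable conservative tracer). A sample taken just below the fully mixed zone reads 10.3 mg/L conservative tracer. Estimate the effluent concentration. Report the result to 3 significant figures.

91.0 mg/L

Mass balance: 940.0·0 + 120.0·Cₑ = 1060·10.30
→ Cₑ = (1060·10.30 − 940.0·0) / 120.0 = 90.98 mg/L.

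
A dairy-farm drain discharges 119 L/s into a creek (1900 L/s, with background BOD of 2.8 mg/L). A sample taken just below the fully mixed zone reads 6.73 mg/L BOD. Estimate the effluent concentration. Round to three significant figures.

Mass balance: 1900·2.800 + 119.0·Cₑ = 2019·6.730
→ Cₑ = (2019·6.730 − 1900·2.800) / 119.0 = 69.48 mg/L.

69.5 mg/L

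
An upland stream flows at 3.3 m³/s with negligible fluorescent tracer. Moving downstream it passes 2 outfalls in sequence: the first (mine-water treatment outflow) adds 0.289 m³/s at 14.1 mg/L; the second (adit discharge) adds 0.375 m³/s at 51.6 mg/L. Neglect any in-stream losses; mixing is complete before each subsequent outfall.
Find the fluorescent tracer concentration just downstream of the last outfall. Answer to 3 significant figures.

After outfall 1: Q = 3.300 + 0.2890 = 3.589 m³/s; C = (3.300·0 + 0.2890·14.10)/3.589 = 1.135 mg/L.
After outfall 2: Q = 3.589 + 0.3750 = 3.964 m³/s; C = (3.589·1.135 + 0.3750·51.60)/3.964 = 5.909 mg/L.

5.91 mg/L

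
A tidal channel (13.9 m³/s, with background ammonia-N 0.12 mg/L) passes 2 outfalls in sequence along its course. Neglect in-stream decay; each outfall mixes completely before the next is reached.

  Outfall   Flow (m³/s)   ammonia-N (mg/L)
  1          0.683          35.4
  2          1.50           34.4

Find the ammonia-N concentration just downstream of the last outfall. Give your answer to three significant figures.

Outfall 1: combined Q = 14.58 m³/s; C = (13.90·0.1200 + 0.6830·35.40)/14.58 = 1.772 mg/L.
Outfall 2: combined Q = 16.08 m³/s; C = (14.58·1.772 + 1.500·34.40)/16.08 = 4.815 mg/L.

4.82 mg/L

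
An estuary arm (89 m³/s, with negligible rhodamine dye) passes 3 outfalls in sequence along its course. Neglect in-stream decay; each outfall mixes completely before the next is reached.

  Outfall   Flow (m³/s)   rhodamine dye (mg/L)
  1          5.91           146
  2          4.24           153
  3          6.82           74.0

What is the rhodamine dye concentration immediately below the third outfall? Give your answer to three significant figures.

19.0 mg/L

After outfall 1: Q = 89.00 + 5.910 = 94.91 m³/s; C = (89.00·0 + 5.910·146.0)/94.91 = 9.091 mg/L.
After outfall 2: Q = 94.91 + 4.240 = 99.15 m³/s; C = (94.91·9.091 + 4.240·153.0)/99.15 = 15.25 mg/L.
After outfall 3: Q = 99.15 + 6.820 = 106.0 m³/s; C = (99.15·15.25 + 6.820·74.00)/106.0 = 19.03 mg/L.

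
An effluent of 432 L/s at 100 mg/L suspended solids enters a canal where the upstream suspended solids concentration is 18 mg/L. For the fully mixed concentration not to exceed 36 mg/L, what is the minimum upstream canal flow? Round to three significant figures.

1540 L/s

Set C_mix = 36: (Q·18.00 + 432.0·100.0) / (Q + 432.0) = 36
→ Q = 432.0·(100.0 − 36)/(36 − 18.00) = 1536 L/s.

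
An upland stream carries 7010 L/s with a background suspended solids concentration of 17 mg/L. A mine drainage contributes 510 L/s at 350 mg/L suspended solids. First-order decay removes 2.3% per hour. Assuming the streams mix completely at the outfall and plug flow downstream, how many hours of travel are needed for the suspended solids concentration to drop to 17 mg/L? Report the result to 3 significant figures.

36.3 h

Mixed concentration C = ΣQC/ΣQ = (7010·17.00 + 510.0·350.0) / 7520 = 297700/7520 = 39.58 mg/L.
2.3%/h lost → k = −ln(1 − 0.023) = 0.02327 h⁻¹.
39.58·exp(−k·t) = 17 → t = ln(39.58/17)/k = 130800 s = 36.32 h.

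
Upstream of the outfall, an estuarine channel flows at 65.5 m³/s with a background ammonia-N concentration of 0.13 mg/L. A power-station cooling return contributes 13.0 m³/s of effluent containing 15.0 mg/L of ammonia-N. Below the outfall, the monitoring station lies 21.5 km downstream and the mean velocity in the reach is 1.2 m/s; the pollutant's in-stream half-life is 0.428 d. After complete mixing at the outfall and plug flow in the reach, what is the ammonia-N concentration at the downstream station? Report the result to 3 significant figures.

Flow-weighted average: C = (65.50·0.1300 + 13.00·15.00) / 78.50 = 203.5/78.50 = 2.593 mg/L.
Travel time t = 21.5·1000 / 1.2 = 17920 s = 4.977 h.
Half-life 0.428 d → k = ln 2 / 0.428 = 1.620 d⁻¹.
After decay, C = 2.593 × e^(−kt) = 2.593 × 0.7147 = 1.853 mg/L.

1.85 mg/L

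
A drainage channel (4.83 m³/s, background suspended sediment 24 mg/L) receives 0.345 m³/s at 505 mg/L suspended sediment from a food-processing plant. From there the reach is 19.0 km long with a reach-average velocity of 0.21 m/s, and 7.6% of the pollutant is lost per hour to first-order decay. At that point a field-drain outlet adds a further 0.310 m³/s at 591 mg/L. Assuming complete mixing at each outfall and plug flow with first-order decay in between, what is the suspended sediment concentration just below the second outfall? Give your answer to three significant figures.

40.7 mg/L

After mixing, C = (4.830·24.00 + 0.3450·505.0) / 5.175 = 290.1/5.175 = 56.07 mg/L; combined flow 5.175 m³/s.
Travel time t = 19.0·1000 / 0.21 = 90480 s = 25.13 h.
7.6%/h lost → k = −ln(1 − 0.076) = 0.07904 h⁻¹.
Applying C = C₀e^(−kt): 56.07 × 0.1372 = 7.691 mg/L.
Second outfall: C = (5.175·7.691 + 0.3100·591.0)/5.485 = 40.66 mg/L.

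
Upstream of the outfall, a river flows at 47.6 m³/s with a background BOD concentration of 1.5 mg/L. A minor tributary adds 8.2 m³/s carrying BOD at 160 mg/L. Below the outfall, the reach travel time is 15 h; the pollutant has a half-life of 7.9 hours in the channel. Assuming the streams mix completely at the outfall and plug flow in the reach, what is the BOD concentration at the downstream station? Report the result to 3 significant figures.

Mixed concentration C = ΣQC/ΣQ = (47.60·1.500 + 8.200·160.0) / 55.80 = 1383/55.80 = 24.79 mg/L.
Half-life 7.9 h → k = ln 2 / 7.9 = 0.08774 h⁻¹ = 2.106 d⁻¹.
Decay over the reach: 24.79·exp(−kt) = 24.79·0.2682 = 6.649 mg/L.

6.65 mg/L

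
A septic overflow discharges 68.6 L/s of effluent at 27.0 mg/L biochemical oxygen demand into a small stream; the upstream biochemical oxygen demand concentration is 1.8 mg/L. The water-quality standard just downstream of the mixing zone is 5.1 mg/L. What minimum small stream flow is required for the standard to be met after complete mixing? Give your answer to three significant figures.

455 L/s

Set C_mix = 5.1: (Q·1.800 + 68.60·27.00) / (Q + 68.60) = 5.1
→ Q = 68.60·(27.00 − 5.1)/(5.1 − 1.800) = 455.3 L/s.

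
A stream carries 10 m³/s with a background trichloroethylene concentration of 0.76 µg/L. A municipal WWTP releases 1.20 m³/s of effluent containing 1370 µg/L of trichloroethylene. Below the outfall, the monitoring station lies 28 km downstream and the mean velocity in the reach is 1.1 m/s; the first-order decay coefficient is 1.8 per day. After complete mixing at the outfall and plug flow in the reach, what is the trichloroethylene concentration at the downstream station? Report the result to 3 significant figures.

Conservation of mass: C = (10.00·0.7600 + 1.200·1370) / 11.20 = 1652/11.20 = 147.5 µg/L.
Travel time t = 28·1000 / 1.1 = 25450 s = 7.071 h.
Decay over the reach: 147.5·exp(−kt) = 147.5·0.5884 = 86.77 µg/L.

86.8 µg/L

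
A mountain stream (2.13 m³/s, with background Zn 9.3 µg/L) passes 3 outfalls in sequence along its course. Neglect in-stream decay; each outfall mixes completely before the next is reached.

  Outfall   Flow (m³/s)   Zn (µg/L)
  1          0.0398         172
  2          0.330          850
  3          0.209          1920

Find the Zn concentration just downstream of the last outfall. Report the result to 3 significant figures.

Outfall 1: combined Q = 2.170 m³/s; C = (2.130·9.300 + 0.03980·172.0)/2.170 = 12.28 µg/L.
Outfall 2: combined Q = 2.500 m³/s; C = (2.170·12.28 + 0.3300·850.0)/2.500 = 122.9 µg/L.
Outfall 3: combined Q = 2.709 m³/s; C = (2.500·122.9 + 0.2090·1920)/2.709 = 261.5 µg/L.

262 µg/L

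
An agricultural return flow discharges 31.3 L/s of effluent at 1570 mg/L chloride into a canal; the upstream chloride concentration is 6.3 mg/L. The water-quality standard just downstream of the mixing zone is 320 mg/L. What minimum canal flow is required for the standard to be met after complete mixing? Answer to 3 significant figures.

125 L/s

Set C_mix = 320: (Q·6.300 + 31.30·1570) / (Q + 31.30) = 320
→ Q = 31.30·(1570 − 320)/(320 − 6.300) = 124.7 L/s.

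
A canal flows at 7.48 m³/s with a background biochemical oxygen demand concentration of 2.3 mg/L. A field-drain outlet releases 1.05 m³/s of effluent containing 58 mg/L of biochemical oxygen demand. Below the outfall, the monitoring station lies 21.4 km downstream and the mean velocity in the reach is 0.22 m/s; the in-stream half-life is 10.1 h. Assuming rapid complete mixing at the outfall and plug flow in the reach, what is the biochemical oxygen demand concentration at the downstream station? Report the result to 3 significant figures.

After mixing, C = (7.480·2.300 + 1.050·58.00) / 8.530 = 78.10/8.530 = 9.156 mg/L.
Travel time t = 21.4·1000 / 0.22 = 97270 s = 27.02 h.
Half-life 10.1 h → k = ln 2 / 10.1 = 0.06863 h⁻¹ = 1.647 d⁻¹.
After decay, C = 9.156 × e^(−kt) = 9.156 × 0.1566 = 1.433 mg/L.

1.43 mg/L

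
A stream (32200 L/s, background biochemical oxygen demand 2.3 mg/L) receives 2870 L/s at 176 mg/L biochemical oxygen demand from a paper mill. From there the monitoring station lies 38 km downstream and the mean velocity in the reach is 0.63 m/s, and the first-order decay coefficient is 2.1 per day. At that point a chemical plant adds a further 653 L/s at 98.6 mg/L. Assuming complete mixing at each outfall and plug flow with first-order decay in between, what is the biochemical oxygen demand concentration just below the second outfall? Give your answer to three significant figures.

5.54 mg/L

Mixed concentration C = ΣQC/ΣQ = (32200·2.300 + 2870·176.0) / 35070 = 579200/35070 = 16.51 mg/L; combined flow 35070 L/s.
Travel time t = 38·1000 / 0.63 = 60320 s = 16.75 h.
After decay, C = 16.51 × e^(−kt) = 16.51 × 0.2308 = 3.812 mg/L.
At the second outfall, C = (35070·3.812 + 653.0·98.60) / (35070 + 653.0) = 5.545 mg/L.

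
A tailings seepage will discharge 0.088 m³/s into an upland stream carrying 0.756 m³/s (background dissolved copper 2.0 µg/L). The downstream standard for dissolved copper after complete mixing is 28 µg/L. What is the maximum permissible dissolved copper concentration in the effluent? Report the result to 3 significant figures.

At the limit, (Qr·Cr + Qe·Cₑ)/(Qr + Qe) = 28:
Cₑ = (0.8440·28 − 0.7560·2.000) / 0.08800 = 251.4 µg/L.

251 µg/L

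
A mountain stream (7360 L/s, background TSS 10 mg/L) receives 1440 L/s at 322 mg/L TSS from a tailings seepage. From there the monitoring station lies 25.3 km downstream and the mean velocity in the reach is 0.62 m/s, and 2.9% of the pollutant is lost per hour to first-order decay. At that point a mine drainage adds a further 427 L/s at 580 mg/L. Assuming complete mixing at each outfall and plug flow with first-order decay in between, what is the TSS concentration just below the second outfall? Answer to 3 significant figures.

Mixed concentration C = ΣQC/ΣQ = (7360·10.00 + 1440·322.0) / 8800 = 537300/8800 = 61.05 mg/L; combined flow 8800 L/s.
Travel time t = 25.3·1000 / 0.62 = 40810 s = 11.34 h.
2.9%/h lost → k = −ln(1 − 0.029) = 0.02943 h⁻¹.
Applying C = C₀e^(−kt): 61.05 × 0.7164 = 43.74 mg/L.
Second outfall: C = (8800·43.74 + 427.0·580.0)/9227 = 68.55 mg/L.

68.6 mg/L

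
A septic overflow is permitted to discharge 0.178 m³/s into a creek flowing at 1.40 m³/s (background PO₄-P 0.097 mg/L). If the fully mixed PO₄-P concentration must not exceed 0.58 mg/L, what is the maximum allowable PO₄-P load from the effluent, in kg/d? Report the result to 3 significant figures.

67.3 kg/d

Mass balance at the limit: 1.400·0.09700 + 0.1780·Cₑ = 1.578·0.58 → Cₑ = 4.379 mg/L.
Load = 0.1780 m³/s × 4.379 g/m³ × 86 400 s/d = 67.34 kg/d.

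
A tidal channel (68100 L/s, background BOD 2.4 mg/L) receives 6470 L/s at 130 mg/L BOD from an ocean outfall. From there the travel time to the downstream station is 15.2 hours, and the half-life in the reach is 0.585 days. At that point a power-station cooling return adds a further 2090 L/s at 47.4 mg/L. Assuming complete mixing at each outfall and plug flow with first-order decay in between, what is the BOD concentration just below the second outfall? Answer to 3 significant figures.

7.48 mg/L

Flow-weighted average: C = (68100·2.400 + 6470·130.0) / 74570 = 1005000/74570 = 13.47 mg/L; combined flow 74570 L/s.
Half-life 0.585 d → k = ln 2 / 0.585 = 1.185 d⁻¹.
First-order decay: C = 13.47·exp(−k·t) = 13.47·0.4722 = 6.361 mg/L.
Second outfall: C = (74570·6.361 + 2090·47.40)/76660 = 7.480 mg/L.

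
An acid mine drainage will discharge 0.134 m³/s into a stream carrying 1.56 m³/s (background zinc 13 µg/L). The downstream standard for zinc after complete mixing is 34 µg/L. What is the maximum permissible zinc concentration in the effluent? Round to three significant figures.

At the limit, (Qr·Cr + Qe·Cₑ)/(Qr + Qe) = 34:
Cₑ = (1.694·34 − 1.560·13.00) / 0.1340 = 278.5 µg/L.

278 µg/L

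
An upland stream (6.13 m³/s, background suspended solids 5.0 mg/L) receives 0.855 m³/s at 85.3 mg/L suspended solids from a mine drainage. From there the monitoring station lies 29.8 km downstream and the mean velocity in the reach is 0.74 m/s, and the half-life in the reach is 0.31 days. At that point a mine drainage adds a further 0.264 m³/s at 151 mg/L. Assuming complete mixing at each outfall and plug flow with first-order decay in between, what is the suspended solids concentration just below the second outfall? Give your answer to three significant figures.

10.5 mg/L

Flow-weighted average: C = (6.130·5.000 + 0.8550·85.30) / 6.985 = 103.6/6.985 = 14.83 mg/L; combined flow 6.985 m³/s.
Travel time t = 29.8·1000 / 0.74 = 40270 s = 11.19 h.
Half-life 0.31 d → k = ln 2 / 0.31 = 2.236 d⁻¹.
First-order decay: C = 14.83·exp(−k·t) = 14.83·0.3527 = 5.230 mg/L.
At the second outfall, C = (6.985·5.230 + 0.2640·151.0) / (6.985 + 0.2640) = 10.54 mg/L.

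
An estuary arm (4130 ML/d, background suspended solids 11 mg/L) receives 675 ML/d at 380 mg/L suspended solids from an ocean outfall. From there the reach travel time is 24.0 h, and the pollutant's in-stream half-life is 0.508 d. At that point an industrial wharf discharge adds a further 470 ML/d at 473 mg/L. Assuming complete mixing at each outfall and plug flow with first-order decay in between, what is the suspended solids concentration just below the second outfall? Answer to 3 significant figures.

Conservation of mass: C = (4130·11.00 + 675.0·380.0) / 4805 = 301900/4805 = 62.84 mg/L; combined flow 4805 ML/d.
Half-life 0.508 d → k = ln 2 / 0.508 = 1.364 d⁻¹.
First-order decay: C = 62.84·exp(−k·t) = 62.84·0.2555 = 16.06 mg/L.
Second outfall: C = (4805·16.06 + 470.0·473.0)/5275 = 56.77 mg/L.

56.8 mg/L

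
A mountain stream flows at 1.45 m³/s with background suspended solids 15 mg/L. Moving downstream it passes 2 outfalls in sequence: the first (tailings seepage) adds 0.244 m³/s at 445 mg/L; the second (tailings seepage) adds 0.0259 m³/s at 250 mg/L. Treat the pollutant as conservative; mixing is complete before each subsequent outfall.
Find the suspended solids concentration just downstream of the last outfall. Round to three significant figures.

79.5 mg/L

Below outfall 1: Q → 1.694 m³/s, C = (1.450·15.00 + 0.2440·445.0)/1.694 = 76.94 mg/L.
Below outfall 2: Q → 1.720 m³/s, C = (1.694·76.94 + 0.02590·250.0)/1.720 = 79.54 mg/L.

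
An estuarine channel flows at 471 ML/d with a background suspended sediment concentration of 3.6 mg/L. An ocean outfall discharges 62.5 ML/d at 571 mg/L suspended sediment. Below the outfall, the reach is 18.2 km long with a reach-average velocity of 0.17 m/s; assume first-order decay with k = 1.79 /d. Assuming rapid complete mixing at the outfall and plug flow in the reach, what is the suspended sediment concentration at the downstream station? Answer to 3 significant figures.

Mass balance: C = (471.0·3.600 + 62.50·571.0) / 533.5 = 37380/533.5 = 70.07 mg/L.
Travel time t = 18.2·1000 / 0.17 = 107100 s = 29.74 h.
Decay over the reach: 70.07·exp(−kt) = 70.07·0.1088 = 7.626 mg/L.

7.63 mg/L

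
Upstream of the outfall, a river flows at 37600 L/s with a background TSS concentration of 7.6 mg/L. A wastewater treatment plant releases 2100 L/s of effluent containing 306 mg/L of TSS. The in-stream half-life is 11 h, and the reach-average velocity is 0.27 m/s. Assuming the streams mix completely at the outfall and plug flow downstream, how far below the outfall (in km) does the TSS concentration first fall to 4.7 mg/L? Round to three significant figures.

24.7 km

Flow-weighted average: C = (37600·7.600 + 2100·306.0) / 39700 = 928400/39700 = 23.38 mg/L.
Half-life 11 h → k = ln 2 / 11 = 0.06301 h⁻¹ = 1.512 d⁻¹.
Set 23.38·exp(−k·t) = 4.7 → t = ln(23.38/4.7)/k = 91670 s = 25.46 h.
Distance = v·t = 0.27·91670 = 24750 m = 24.75 km.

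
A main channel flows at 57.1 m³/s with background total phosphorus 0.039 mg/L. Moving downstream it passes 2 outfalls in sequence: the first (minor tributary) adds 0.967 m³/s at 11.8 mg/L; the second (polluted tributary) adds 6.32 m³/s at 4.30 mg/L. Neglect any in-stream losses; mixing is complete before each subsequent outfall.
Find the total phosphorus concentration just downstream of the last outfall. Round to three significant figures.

After outfall 1: Q = 57.10 + 0.9670 = 58.07 m³/s; C = (57.10·0.03900 + 0.9670·11.80)/58.07 = 0.2349 mg/L.
After outfall 2: Q = 58.07 + 6.320 = 64.39 m³/s; C = (58.07·0.2349 + 6.320·4.300)/64.39 = 0.6339 mg/L.

0.634 mg/L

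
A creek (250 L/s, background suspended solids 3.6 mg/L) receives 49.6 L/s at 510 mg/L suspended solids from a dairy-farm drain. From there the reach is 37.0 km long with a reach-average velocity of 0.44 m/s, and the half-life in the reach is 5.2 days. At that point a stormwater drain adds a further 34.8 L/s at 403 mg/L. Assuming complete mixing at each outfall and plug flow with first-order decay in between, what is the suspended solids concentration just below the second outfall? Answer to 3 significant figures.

111 mg/L

Flow-weighted average: C = (250.0·3.600 + 49.60·510.0) / 299.6 = 26200/299.6 = 87.44 mg/L; combined flow 299.6 L/s.
Travel time t = 37.0·1000 / 0.44 = 84090 s = 23.36 h.
Half-life 5.2 d → k = ln 2 / 5.2 = 0.1333 d⁻¹.
After decay, C = 87.44 × e^(−kt) = 87.44 × 0.8783 = 76.80 mg/L.
Second outfall: C = (299.6·76.80 + 34.80·403.0)/334.4 = 110.7 mg/L.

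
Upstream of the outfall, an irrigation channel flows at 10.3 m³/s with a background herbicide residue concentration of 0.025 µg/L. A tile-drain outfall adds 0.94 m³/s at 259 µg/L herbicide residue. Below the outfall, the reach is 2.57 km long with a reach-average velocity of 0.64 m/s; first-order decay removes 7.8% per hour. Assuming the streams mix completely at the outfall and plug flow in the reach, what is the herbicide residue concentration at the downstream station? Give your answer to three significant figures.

Mixed concentration C = ΣQC/ΣQ = (10.30·0.02500 + 0.9400·259.0) / 11.24 = 243.7/11.24 = 21.68 µg/L.
Travel time t = 2.57·1000 / 0.64 = 4016 s = 1.115 h.
7.8%/h lost → k = −ln(1 − 0.078) = 0.08121 h⁻¹.
Decay over the reach: 21.68·exp(−kt) = 21.68·0.9134 = 19.81 µg/L.

19.8 µg/L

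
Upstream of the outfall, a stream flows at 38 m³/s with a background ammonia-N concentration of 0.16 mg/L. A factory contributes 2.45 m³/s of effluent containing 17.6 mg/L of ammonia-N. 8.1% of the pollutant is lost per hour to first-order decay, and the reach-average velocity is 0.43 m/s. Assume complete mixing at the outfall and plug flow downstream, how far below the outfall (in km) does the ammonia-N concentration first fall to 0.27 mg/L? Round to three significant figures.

27.6 km

Flow-weighted average: C = (38.00·0.1600 + 2.450·17.60) / 40.45 = 49.20/40.45 = 1.216 mg/L.
8.1%/h lost → k = −ln(1 − 0.081) = 0.08447 h⁻¹.
Set 1.216·exp(−k·t) = 0.27 → t = ln(1.216/0.27)/k = 64150 s = 17.82 h.
Distance = v·t = 0.43·64150 = 27580 m = 27.58 km.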